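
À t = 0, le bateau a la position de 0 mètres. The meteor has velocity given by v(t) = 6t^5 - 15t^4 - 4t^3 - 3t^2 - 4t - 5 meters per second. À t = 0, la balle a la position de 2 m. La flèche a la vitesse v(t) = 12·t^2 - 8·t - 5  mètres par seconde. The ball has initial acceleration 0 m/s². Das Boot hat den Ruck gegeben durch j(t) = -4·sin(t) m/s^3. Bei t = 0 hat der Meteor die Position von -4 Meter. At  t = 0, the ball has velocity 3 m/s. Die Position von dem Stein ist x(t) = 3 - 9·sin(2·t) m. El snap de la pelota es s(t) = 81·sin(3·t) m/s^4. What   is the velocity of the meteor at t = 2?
From the given velocity equation v(t) = 6·t^5 - 15·t^4 - 4·t^3 - 3·t^2 - 4·t - 5, we substitute t = 2 to get v = -105.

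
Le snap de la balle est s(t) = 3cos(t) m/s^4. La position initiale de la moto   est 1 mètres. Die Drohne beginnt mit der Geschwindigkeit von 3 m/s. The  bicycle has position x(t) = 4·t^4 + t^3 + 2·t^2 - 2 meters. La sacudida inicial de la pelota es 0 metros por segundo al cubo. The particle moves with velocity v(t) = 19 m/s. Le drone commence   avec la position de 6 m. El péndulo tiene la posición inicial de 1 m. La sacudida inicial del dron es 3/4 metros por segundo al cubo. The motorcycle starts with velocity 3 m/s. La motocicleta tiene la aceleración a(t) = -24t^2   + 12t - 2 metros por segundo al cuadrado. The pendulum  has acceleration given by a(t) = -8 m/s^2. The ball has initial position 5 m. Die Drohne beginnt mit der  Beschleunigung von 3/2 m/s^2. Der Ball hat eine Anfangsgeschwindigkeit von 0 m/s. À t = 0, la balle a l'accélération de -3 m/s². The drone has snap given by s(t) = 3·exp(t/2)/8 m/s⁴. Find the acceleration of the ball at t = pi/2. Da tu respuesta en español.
Para resolver esto, necesitamos tomar 2 integrales de nuestra ecuación del snap s(t) = 3·cos(t). Integrando el snap y usando la condición inicial j(0) = 0, obtenemos j(t) = 3·sin(t). Integrando la sacudida y usando la condición inicial a(0) = -3, obtenemos a(t) = -3·cos(t). Usando a(t) = -3·cos(t) y sustituyendo t = pi/2, encontramos a = 0.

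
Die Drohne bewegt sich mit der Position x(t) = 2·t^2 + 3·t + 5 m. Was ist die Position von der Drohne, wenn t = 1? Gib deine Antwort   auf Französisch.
De l'équation de la position x(t) = 2·t^2 + 3·t + 5, nous substituons t = 1 pour obtenir x = 10.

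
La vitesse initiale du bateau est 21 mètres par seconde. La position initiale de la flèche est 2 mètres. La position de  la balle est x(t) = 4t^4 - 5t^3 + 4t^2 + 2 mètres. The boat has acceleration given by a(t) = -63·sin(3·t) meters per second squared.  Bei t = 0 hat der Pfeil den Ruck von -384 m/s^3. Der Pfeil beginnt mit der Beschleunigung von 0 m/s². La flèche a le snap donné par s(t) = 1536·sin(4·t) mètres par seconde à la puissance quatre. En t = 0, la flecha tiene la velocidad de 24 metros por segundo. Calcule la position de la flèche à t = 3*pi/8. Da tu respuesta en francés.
Nous devons trouver la primitive de notre équation du snap s(t) = 1536·sin(4·t) 4 fois. La primitive du snap, avec j(0) = -384, donne le jerk: j(t) = -384·cos(4·t). En intégrant le jerk et en utilisant la condition initiale a(0) = 0, nous obtenons a(t) = -96·sin(4·t). En prenant ∫a(t)dt et en appliquant v(0) = 24, nous trouvons v(t) = 24·cos(4·t). En intégrant la vitesse et en utilisant la condition initiale x(0) = 2, nous obtenons x(t) = 6·sin(4·t) + 2. De l'équation de la position x(t) = 6·sin(4·t) + 2, nous substituons t = 3*pi/8 pour obtenir x = -4.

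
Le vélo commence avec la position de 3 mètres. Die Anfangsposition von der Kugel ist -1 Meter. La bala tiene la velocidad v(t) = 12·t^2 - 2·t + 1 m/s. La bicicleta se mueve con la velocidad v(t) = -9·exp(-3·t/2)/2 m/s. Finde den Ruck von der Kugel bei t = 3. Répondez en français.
Pour résoudre ceci, nous devons prendre 2 dérivées de notre équation de la vitesse v(t) = 12·t^2 - 2·t + 1. La dérivée de la vitesse donne l'accélération: a(t) = 24·t - 2. En dérivant l'accélération, nous obtenons le jerk: j(t) = 24. De l'équation du jerk j(t) = 24, nous substituons t = 3 pour obtenir j = 24.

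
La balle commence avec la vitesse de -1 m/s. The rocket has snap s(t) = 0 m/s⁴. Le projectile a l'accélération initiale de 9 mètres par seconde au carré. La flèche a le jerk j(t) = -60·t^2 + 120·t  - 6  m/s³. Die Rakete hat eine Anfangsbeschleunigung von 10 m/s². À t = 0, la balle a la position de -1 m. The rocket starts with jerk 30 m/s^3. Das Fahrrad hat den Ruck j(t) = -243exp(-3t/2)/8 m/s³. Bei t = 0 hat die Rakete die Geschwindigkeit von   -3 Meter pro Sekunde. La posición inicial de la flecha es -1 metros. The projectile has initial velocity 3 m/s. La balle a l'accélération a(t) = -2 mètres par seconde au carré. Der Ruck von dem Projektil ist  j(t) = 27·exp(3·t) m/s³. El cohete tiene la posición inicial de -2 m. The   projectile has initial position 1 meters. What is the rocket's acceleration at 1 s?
Starting from snap s(t) = 0, we take 2 integrals. Integrating snap and using the initial condition j(0) = 30, we get j(t) = 30. Integrating jerk and using the initial condition a(0) = 10, we get a(t) = 30·t + 10. From the given acceleration equation a(t) = 30·t + 10, we substitute t = 1 to get a = 40.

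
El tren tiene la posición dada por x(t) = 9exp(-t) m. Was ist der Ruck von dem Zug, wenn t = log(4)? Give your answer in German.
Wir müssen unsere Gleichung für die Position x(t) = 9·exp(-t) 3-mal ableiten. Durch Ableiten von der Position erhalten wir die Geschwindigkeit: v(t) = -9·exp(-t). Mit d/dt von v(t) finden wir a(t) = 9·exp(-t). Mit d/dt von a(t) finden wir j(t) = -9·exp(-t). Mit j(t) = -9·exp(-t) und Einsetzen von t = log(4), finden wir j = -9/4.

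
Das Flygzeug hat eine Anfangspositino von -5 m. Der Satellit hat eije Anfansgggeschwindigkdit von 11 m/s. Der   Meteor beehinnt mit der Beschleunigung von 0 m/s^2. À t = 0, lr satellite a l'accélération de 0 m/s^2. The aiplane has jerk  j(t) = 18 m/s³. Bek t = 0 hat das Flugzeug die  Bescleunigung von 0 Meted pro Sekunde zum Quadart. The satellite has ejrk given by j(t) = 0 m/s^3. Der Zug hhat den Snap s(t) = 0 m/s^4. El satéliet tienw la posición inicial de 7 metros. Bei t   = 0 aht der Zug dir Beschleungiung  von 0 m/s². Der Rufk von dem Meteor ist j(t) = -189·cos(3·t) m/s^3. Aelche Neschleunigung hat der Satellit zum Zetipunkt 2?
Ausgehend von dem Ruck j(t) = 0, nehmen wir 1 Stammfunktion. Mit ∫j(t)dt und Anwendung von a(0) = 0, finden wir a(t) = 0. Wir haben die Beschleunigung a(t) = 0. Durch Einsetzen von t = 2: a(2) = 0.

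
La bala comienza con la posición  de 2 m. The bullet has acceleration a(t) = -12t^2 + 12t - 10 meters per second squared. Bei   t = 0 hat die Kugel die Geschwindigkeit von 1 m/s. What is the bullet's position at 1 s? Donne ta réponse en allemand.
Um dies zu lösen, müssen wir 2 Stammfunktionen unserer Gleichung für die Beschleunigung a(t) = -12·t^2 + 12·t - 10 finden. Die Stammfunktion von der Beschleunigung ist die Geschwindigkeit. Mit v(0) = 1 erhalten wir v(t) = -4·t^3 + 6·t^2 - 10·t + 1. Die Stammfunktion von der Geschwindigkeit ist die Position. Mit x(0) = 2 erhalten wir x(t) = -t^4 + 2·t^3 - 5·t^2 + t + 2. Mit x(t) = -t^4 + 2·t^3 - 5·t^2 + t + 2 und Einsetzen von t = 1, finden wir x = -1.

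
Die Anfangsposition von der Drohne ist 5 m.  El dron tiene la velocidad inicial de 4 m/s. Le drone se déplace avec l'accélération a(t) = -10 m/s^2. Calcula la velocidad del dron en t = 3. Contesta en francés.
En partant de l'accélération a(t) = -10, nous prenons 1 primitive. La primitive de l'accélération, avec v(0) = 4, donne la vitesse: v(t) = 4 - 10·t. Nous avons la vitesse v(t) = 4 - 10·t. En substituant t = 3: v(3) = -26.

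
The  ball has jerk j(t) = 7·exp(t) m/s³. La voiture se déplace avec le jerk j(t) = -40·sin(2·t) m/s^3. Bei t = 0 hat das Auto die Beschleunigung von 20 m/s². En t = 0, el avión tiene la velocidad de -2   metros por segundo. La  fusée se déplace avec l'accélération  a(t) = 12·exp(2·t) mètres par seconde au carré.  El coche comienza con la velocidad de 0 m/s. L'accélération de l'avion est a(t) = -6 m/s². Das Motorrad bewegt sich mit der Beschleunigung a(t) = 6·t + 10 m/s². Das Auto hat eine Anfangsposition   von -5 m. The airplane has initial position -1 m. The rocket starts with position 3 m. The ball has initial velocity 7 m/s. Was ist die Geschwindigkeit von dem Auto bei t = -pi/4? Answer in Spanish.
Partiendo de la sacudida j(t) = -40·sin(2·t), tomamos 2 integrales. Integrando la sacudida y usando la condición inicial a(0) = 20, obtenemos a(t) = 20·cos(2·t). Integrando la aceleración y usando la condición inicial v(0) = 0, obtenemos v(t) = 10·sin(2·t). Usando v(t) = 10·sin(2·t) y sustituyendo t = -pi/4, encontramos v = -10.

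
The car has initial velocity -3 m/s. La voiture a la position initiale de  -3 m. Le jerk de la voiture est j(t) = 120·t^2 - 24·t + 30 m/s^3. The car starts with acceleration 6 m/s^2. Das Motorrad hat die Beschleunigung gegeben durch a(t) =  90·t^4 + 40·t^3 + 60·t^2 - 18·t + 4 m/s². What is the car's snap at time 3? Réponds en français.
Pour résoudre ceci, nous devons prendre 1 dérivée de notre équation du jerk j(t) = 120·t^2 - 24·t + 30. En dérivant le jerk, nous obtenons le snap: s(t) = 240·t - 24. De l'équation du snap s(t) = 240·t - 24, nous substituons t = 3 pour obtenir s = 696.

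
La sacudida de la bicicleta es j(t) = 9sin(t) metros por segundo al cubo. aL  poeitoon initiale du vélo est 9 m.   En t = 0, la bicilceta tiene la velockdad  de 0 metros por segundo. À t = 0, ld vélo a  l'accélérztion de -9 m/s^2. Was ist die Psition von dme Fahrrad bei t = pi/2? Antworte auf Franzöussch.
Nous devons trouver l'intégrale de notre équation du jerk j(t) = 9·sin(t) 3 fois. En intégrant le jerk et en utilisant la condition initiale a(0) = -9, nous obtenons a(t) = -9·cos(t). La primitive de l'accélération, avec v(0) = 0, donne la vitesse: v(t) = -9·sin(t). La primitive de la vitesse, avec x(0) = 9, donne la position: x(t) = 9·cos(t). En utilisant x(t) = 9·cos(t) et en substituant t = pi/2, nous trouvons x = 0.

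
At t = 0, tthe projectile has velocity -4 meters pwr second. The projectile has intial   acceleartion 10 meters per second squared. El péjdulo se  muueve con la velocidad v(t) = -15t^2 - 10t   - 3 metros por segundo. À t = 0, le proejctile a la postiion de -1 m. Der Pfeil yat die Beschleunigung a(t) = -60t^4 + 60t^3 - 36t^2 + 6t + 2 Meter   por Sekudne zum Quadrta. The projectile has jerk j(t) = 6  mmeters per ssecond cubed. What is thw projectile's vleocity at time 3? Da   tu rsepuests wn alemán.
Um dies zu lösen, müssen wir 2 Stammfunktionen unserer Gleichung für den Ruck j(t) = 6 finden. Durch Integration von dem Ruck und Verwendung der Anfangsbedingung a(0) = 10, erhalten wir a(t) = 6·t + 10. Das Integral von der Beschleunigung, mit v(0) = -4, ergibt die Geschwindigkeit: v(t) = 3·t^2 + 10·t - 4. Aus der Gleichung für die Geschwindigkeit v(t) = 3·t^2 + 10·t - 4, setzen wir t = 3 ein und erhalten v = 53.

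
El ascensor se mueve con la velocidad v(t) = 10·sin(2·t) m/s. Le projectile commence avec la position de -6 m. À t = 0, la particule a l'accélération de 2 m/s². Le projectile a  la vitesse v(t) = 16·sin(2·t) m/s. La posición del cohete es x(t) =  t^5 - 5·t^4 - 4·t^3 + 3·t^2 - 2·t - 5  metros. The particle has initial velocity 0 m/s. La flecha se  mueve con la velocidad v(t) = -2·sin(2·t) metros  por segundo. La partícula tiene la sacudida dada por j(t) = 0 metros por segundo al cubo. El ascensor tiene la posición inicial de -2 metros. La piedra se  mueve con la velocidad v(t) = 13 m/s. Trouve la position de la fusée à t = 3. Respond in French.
En utilisant x(t) = t^5 - 5·t^4 - 4·t^3 + 3·t^2 - 2·t - 5 et en substituant t = 3, nous trouvons x = -254.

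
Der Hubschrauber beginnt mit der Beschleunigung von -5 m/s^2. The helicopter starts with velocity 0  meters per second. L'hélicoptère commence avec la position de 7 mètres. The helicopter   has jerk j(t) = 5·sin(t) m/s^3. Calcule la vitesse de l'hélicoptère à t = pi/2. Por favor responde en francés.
Nous devons intégrer notre équation du jerk j(t) = 5·sin(t) 2 fois. En prenant ∫j(t)dt et en appliquant a(0) = -5, nous trouvons a(t) = -5·cos(t). L'intégrale de l'accélération, avec v(0) = 0, donne la vitesse: v(t) = -5·sin(t). En utilisant v(t) = -5·sin(t) et en substituant t = pi/2, nous trouvons v = -5.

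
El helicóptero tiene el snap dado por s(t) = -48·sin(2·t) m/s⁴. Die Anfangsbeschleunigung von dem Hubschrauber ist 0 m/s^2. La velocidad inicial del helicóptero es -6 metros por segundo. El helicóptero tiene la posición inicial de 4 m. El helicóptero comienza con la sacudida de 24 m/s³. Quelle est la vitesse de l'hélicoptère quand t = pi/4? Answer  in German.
Wir müssen das Integral unserer Gleichung für den Snap s(t) = -48·sin(2·t) 3-mal finden. Das Integral von dem Snap ist der Ruck. Mit j(0) = 24 erhalten wir j(t) = 24·cos(2·t). Mit ∫j(t)dt und Anwendung von a(0) = 0, finden wir a(t) = 12·sin(2·t). Das Integral von der Beschleunigung, mit v(0) = -6, ergibt die Geschwindigkeit: v(t) = -6·cos(2·t). Mit v(t) = -6·cos(2·t) und Einsetzen von t = pi/4, finden wir v = 0.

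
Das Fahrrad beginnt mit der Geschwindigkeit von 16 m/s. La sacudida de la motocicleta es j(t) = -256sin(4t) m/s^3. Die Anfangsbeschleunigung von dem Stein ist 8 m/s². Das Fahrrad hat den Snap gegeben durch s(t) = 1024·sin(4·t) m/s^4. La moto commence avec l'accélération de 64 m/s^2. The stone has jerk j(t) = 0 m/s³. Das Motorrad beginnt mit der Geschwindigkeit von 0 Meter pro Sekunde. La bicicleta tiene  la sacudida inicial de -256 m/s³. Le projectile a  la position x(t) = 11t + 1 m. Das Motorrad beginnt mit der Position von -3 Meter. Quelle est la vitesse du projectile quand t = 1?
En partant de la position x(t) = 11·t + 1, nous prenons 1 dérivée. En dérivant la position, nous obtenons la vitesse: v(t) = 11. Nous avons la vitesse v(t) = 11. En substituant t = 1: v(1) = 11.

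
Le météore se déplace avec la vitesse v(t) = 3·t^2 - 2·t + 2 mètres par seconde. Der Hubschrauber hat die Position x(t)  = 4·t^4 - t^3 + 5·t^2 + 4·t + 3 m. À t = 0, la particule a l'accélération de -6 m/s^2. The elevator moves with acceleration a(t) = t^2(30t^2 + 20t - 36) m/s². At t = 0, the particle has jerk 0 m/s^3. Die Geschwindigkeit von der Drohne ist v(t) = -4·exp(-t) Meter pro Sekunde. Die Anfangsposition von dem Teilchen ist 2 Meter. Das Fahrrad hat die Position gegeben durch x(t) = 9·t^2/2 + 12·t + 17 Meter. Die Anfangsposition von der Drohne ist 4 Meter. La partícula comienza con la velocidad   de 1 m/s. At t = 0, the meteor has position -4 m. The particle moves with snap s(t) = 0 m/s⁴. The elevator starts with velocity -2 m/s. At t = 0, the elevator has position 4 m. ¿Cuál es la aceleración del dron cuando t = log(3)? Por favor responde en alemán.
Ausgehend von der Geschwindigkeit v(t) = -4·exp(-t), nehmen wir 1 Ableitung. Mit d/dt von v(t) finden wir a(t) = 4·exp(-t). Wir haben die Beschleunigung a(t) = 4·exp(-t). Durch Einsetzen von t = log(3): a(log(3)) = 4/3.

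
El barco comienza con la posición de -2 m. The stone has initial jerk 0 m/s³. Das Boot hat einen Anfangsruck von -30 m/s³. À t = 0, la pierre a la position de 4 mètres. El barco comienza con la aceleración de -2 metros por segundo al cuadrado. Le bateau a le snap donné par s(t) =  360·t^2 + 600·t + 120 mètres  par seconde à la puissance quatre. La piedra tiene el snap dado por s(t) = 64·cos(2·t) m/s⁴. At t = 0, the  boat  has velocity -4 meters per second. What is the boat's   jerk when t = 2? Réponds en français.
Pour résoudre ceci, nous devons prendre 1 intégrale de notre équation du snap s(t) = 360·t^2 + 600·t + 120. En intégrant le snap et en utilisant la condition initiale j(0) = -30, nous obtenons j(t) = 120·t^3 + 300·t^2 + 120·t - 30. De l'équation du jerk j(t) = 120·t^3 + 300·t^2 + 120·t - 30, nous substituons t = 2 pour obtenir j = 2370.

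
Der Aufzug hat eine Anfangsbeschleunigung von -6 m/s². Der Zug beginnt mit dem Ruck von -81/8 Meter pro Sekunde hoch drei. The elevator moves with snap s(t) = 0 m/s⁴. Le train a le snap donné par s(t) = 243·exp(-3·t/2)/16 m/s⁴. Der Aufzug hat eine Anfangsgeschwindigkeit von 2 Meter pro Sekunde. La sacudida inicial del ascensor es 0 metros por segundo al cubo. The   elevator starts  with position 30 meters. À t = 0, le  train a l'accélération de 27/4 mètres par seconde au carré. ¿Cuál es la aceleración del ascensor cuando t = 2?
Debemos encontrar la antiderivada de nuestra ecuación del snap s(t) = 0 2 veces. Integrando el snap y usando la condición inicial j(0) = 0, obtenemos j(t) = 0. Tomando ∫j(t)dt y aplicando a(0) = -6, encontramos a(t) = -6. Usando a(t) = -6 y sustituyendo t = 2, encontramos a = -6.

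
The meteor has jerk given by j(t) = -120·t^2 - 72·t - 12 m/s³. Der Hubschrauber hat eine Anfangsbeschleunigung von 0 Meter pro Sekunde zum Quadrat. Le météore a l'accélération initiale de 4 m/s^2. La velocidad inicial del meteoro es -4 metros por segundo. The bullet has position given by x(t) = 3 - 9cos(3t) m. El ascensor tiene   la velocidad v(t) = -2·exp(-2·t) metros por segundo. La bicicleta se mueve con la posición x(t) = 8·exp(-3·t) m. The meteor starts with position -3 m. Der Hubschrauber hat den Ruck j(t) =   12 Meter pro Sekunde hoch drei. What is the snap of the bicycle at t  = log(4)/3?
Starting from position x(t) = 8·exp(-3·t), we take 4 derivatives. The derivative of position gives velocity: v(t) = -24·exp(-3·t). Differentiating velocity, we get acceleration: a(t) = 72·exp(-3·t). Taking d/dt of a(t), we find j(t) = -216·exp(-3·t). The derivative of jerk gives snap: s(t) = 648·exp(-3·t). Using s(t) = 648·exp(-3·t) and substituting t = log(4)/3, we find s = 162.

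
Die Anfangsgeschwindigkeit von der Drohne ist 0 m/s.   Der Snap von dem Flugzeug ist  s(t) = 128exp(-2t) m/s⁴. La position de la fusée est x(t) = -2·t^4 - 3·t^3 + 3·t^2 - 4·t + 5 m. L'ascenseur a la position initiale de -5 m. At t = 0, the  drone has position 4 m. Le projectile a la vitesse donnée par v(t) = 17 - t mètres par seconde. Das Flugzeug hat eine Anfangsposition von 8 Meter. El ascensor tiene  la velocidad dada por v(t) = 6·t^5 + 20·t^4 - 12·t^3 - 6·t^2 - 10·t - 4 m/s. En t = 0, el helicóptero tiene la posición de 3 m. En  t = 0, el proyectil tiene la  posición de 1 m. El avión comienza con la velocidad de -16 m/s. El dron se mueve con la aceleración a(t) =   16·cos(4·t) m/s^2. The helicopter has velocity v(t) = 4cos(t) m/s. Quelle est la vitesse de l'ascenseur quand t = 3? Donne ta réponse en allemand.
Aus der Gleichung für die Geschwindigkeit v(t) = 6·t^5 + 20·t^4 - 12·t^3 - 6·t^2 - 10·t - 4, setzen wir t = 3 ein und erhalten v = 2666.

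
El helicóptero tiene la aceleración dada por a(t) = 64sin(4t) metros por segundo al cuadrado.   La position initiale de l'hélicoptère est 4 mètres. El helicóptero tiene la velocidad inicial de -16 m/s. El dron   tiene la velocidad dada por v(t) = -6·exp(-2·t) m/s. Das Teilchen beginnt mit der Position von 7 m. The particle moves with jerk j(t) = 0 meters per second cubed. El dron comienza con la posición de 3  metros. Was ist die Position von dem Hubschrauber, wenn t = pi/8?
Wir müssen unsere Gleichung für die Beschleunigung a(t) = 64·sin(4·t) 2-mal integrieren. Durch Integration von der Beschleunigung und Verwendung der Anfangsbedingung v(0) = -16, erhalten wir v(t) = -16·cos(4·t). Die Stammfunktion von der Geschwindigkeit, mit x(0) = 4, ergibt die Position: x(t) = 4 - 4·sin(4·t). Mit x(t) = 4 - 4·sin(4·t) und Einsetzen von t = pi/8, finden wir x = 0.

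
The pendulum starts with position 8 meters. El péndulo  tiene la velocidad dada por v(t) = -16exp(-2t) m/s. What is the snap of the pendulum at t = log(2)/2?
To solve this, we need to take 3 derivatives of our velocity equation v(t) = -16·exp(-2·t). Differentiating velocity, we get acceleration: a(t) = 32·exp(-2·t). Taking d/dt of a(t), we find j(t) = -64·exp(-2·t). The derivative of jerk gives snap: s(t) = 128·exp(-2·t). We have snap s(t) = 128·exp(-2·t). Substituting t = log(2)/2: s(log(2)/2) = 64.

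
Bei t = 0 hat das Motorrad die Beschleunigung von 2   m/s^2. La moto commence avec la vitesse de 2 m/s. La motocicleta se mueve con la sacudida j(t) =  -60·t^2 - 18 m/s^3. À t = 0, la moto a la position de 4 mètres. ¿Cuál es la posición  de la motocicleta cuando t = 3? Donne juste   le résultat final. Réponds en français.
La position à t = 3 est x = -305.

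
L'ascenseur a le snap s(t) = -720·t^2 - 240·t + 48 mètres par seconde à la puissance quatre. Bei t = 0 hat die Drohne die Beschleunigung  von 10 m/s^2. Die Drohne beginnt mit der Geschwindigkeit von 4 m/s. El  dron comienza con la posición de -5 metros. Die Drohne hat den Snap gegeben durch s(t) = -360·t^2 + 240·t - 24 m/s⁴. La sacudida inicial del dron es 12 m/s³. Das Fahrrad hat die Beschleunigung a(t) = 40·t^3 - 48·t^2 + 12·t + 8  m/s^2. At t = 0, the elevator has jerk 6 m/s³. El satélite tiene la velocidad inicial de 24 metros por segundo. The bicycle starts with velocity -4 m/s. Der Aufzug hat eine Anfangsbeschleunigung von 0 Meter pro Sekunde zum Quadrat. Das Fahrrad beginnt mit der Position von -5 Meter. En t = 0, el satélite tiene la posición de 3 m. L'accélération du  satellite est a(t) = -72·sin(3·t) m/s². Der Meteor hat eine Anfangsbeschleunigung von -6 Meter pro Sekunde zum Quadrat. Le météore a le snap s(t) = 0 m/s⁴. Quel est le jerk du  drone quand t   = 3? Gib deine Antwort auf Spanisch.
Debemos encontrar la antiderivada de nuestra ecuación del snap s(t) = -360·t^2 + 240·t - 24 1 vez. Integrando el snap y usando la condición inicial j(0) = 12, obtenemos j(t) = -120·t^3 + 120·t^2 - 24·t + 12. Usando j(t) = -120·t^3 + 120·t^2 - 24·t + 12 y sustituyendo t = 3, encontramos j = -2220.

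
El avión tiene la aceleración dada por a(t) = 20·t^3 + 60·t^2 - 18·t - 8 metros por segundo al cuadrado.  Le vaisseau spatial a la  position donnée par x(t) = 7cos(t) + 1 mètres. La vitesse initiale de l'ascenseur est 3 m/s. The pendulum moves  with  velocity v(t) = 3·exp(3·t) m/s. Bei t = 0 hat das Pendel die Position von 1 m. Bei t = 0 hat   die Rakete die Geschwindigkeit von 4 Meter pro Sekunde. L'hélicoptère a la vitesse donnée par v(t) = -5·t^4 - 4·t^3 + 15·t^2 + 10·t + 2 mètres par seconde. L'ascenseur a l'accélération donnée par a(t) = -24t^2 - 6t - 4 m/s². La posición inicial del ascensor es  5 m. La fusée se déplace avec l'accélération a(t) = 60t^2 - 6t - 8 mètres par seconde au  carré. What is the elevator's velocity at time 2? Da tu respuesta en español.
Para resolver esto, necesitamos tomar 1 antiderivada de nuestra ecuación de la aceleración a(t) = -24·t^2 - 6·t - 4. La antiderivada de la aceleración es la velocidad. Usando v(0) = 3, obtenemos v(t) = -8·t^3 - 3·t^2 - 4·t + 3. Usando v(t) = -8·t^3 - 3·t^2 - 4·t + 3 y sustituyendo t = 2, encontramos v = -81.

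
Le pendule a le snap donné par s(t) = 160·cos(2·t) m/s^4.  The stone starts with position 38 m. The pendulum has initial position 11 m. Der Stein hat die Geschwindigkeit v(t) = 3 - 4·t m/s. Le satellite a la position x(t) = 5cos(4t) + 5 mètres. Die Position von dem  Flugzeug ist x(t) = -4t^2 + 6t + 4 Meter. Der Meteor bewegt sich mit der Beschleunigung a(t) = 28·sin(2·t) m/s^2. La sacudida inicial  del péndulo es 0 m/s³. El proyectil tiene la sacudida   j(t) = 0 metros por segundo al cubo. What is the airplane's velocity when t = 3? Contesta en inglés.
To solve this, we need to take 1 derivative of our position equation x(t) = -4·t^2 + 6·t + 4. Differentiating position, we get velocity: v(t) = 6 - 8·t. We have velocity v(t) = 6 - 8·t. Substituting t = 3: v(3) = -18.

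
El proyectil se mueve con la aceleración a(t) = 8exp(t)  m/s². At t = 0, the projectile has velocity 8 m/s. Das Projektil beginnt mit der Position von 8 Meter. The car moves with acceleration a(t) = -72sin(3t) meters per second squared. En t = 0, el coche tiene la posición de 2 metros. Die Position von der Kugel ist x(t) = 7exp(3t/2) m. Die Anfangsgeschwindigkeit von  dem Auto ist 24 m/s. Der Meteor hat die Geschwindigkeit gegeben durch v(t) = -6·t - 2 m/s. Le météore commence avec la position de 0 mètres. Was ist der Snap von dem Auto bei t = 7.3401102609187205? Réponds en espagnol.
Partiendo de la aceleración a(t) = -72·sin(3·t), tomamos 2 derivadas. La derivada de la aceleración da la sacudida: j(t) = -216·cos(3·t). Tomando d/dt de j(t), encontramos s(t) = 648·sin(3·t). Usando s(t) = 648·sin(3·t) y sustituyendo t = 7.3401102609187205, encontramos s = -18.9073866837119.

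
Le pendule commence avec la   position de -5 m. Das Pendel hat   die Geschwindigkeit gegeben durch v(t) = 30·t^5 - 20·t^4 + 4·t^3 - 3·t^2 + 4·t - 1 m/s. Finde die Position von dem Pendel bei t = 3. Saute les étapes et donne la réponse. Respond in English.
x(3) = 2737.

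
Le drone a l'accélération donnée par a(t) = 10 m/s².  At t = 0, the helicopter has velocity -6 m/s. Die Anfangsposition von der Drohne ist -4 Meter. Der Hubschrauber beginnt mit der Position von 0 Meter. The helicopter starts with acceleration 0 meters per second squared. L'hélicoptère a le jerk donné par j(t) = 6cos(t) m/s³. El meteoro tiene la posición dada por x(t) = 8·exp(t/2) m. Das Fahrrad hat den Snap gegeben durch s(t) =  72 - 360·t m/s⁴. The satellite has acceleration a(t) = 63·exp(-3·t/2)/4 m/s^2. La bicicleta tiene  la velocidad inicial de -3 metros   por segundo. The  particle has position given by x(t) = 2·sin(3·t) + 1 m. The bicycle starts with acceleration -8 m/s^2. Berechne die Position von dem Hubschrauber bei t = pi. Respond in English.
To find the answer, we compute 3 integrals of j(t) = 6·cos(t). Taking ∫j(t)dt and applying a(0) = 0, we find a(t) = 6·sin(t). Taking ∫a(t)dt and applying v(0) = -6, we find v(t) = -6·cos(t). The integral of velocity, with x(0) = 0, gives position: x(t) = -6·sin(t). From the given position equation x(t) = -6·sin(t), we substitute t = pi to get x = 0.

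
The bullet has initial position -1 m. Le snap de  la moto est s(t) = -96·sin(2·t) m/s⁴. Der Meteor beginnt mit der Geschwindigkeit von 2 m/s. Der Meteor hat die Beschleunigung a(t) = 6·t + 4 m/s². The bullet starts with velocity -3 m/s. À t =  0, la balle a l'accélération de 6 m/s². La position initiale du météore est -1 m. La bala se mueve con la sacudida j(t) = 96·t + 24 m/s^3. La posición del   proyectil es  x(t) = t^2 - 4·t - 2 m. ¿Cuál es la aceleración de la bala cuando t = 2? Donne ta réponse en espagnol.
Partiendo de la sacudida j(t) = 96·t + 24, tomamos 1 antiderivada. Tomando ∫j(t)dt y aplicando a(0) = 6, encontramos a(t) = 48·t^2 + 24·t + 6. Usando a(t) = 48·t^2 + 24·t + 6 y sustituyendo t = 2, encontramos a = 246.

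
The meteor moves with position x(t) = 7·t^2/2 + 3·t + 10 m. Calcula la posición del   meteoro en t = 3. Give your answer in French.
En utilisant x(t) = 7·t^2/2 + 3·t + 10 et en substituant t = 3, nous trouvons x = 101/2.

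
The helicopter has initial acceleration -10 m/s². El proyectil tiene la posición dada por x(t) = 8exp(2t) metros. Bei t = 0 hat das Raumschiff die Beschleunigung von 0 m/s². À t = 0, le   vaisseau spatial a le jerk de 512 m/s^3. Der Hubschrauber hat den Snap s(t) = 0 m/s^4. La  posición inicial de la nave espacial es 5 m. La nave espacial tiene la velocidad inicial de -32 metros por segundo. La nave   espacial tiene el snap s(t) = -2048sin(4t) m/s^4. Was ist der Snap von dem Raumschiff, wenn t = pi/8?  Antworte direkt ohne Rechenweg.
Der Snap bei t = pi/8 ist s = -2048.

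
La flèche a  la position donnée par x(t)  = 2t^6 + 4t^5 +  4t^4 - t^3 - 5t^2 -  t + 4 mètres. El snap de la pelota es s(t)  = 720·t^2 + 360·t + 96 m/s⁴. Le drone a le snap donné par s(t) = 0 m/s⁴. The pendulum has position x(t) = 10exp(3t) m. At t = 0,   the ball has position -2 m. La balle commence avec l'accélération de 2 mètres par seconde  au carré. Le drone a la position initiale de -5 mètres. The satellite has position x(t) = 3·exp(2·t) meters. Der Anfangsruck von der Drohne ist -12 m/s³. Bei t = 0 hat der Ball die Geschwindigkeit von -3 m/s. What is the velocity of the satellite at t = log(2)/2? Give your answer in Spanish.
Para resolver esto, necesitamos tomar 1 derivada de nuestra ecuación de la posición x(t) = 3·exp(2·t). Tomando d/dt de x(t), encontramos v(t) = 6·exp(2·t). Tenemos la velocidad v(t) = 6·exp(2·t). Sustituyendo t = log(2)/2: v(log(2)/2) = 12.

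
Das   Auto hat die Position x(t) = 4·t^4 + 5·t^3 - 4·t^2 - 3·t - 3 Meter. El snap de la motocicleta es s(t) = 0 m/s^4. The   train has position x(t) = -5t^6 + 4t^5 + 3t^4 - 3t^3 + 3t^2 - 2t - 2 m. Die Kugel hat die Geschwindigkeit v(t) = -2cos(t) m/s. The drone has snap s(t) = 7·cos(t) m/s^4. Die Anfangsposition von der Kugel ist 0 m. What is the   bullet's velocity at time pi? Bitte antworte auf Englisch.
We have velocity v(t) = -2·cos(t). Substituting t = pi: v(pi) = 2.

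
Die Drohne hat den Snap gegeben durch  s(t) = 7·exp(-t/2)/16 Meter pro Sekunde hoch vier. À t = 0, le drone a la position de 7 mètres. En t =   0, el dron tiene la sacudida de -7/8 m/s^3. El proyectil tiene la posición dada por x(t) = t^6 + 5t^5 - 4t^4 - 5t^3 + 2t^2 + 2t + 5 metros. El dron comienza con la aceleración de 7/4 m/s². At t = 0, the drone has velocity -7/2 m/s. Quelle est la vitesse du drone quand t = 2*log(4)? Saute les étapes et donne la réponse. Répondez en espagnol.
La respuesta es -7/8.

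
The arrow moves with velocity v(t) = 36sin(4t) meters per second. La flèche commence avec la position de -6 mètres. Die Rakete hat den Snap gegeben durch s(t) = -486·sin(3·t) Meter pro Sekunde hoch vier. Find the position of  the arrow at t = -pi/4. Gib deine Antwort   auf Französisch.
Pour résoudre ceci, nous devons prendre 1 intégrale de notre équation de la vitesse v(t) = 36·sin(4·t). En intégrant la vitesse et en utilisant la condition initiale x(0) = -6, nous obtenons x(t) = 3 - 9·cos(4·t). En utilisant x(t) = 3 - 9·cos(4·t) et en substituant t = -pi/4, nous trouvons x = 12.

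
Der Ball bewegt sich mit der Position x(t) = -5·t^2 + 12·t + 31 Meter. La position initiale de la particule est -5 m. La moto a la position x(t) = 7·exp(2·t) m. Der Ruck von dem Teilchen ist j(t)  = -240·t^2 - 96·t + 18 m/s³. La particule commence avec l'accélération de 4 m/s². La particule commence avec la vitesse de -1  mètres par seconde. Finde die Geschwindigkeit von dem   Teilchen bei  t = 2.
Wir müssen unsere Gleichung für den Ruck j(t) = -240·t^2 - 96·t + 18 2-mal integrieren. Mit ∫j(t)dt und Anwendung von a(0) = 4, finden wir a(t) = -80·t^3 - 48·t^2 + 18·t + 4. Durch Integration von der Beschleunigung und Verwendung der Anfangsbedingung v(0) = -1, erhalten wir v(t) = -20·t^4 - 16·t^3 + 9·t^2 + 4·t - 1. Mit v(t) = -20·t^4 - 16·t^3 + 9·t^2 + 4·t - 1 und Einsetzen von t = 2, finden wir v = -405.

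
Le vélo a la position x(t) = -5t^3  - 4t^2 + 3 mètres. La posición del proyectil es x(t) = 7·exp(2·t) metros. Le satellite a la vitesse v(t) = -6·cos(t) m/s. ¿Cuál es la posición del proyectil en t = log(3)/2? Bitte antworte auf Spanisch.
Usando x(t) = 7·exp(2·t) y sustituyendo t = log(3)/2, encontramos x = 21.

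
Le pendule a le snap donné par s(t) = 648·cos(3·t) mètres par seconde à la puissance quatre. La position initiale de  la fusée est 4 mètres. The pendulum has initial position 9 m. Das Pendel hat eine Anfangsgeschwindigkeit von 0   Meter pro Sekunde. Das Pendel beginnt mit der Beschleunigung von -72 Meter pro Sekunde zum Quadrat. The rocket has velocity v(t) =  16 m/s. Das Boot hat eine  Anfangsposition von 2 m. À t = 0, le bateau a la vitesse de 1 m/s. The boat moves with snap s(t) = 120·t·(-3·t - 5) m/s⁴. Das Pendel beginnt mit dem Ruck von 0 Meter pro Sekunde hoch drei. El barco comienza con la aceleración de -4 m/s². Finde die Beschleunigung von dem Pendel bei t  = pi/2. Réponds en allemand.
Um dies zu lösen, müssen wir 2 Stammfunktionen unserer Gleichung für den Snap s(t) = 648·cos(3·t) finden. Mit ∫s(t)dt und Anwendung von j(0) = 0, finden wir j(t) = 216·sin(3·t). Das Integral von dem Ruck, mit a(0) = -72, ergibt die Beschleunigung: a(t) = -72·cos(3·t). Mit a(t) = -72·cos(3·t) und Einsetzen von t = pi/2, finden wir a = 0.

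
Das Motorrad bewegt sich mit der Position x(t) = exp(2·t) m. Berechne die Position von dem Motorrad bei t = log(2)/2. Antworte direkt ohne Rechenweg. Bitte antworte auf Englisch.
The answer is 2.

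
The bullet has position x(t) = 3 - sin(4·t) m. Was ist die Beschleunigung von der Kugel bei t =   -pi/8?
Um dies zu lösen, müssen wir 2 Ableitungen unserer Gleichung für die Position x(t) = 3 - sin(4·t) nehmen. Mit d/dt von x(t) finden wir v(t) = -4·cos(4·t). Die Ableitung von der Geschwindigkeit ergibt die Beschleunigung: a(t) = 16·sin(4·t). Wir haben die Beschleunigung a(t) = 16·sin(4·t). Durch Einsetzen von t = -pi/8: a(-pi/8) = -16.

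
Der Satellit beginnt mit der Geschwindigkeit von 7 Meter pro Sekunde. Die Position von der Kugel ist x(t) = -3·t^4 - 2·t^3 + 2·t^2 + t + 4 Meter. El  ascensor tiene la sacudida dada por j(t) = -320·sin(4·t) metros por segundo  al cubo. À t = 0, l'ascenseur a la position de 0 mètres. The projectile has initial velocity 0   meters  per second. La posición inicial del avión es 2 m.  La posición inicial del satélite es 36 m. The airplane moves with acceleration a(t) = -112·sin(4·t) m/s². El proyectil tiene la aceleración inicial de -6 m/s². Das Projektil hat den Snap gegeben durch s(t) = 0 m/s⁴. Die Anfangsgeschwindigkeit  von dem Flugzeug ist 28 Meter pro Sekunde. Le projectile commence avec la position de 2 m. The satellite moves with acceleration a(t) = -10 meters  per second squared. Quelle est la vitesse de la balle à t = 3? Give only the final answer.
La réponse est -365.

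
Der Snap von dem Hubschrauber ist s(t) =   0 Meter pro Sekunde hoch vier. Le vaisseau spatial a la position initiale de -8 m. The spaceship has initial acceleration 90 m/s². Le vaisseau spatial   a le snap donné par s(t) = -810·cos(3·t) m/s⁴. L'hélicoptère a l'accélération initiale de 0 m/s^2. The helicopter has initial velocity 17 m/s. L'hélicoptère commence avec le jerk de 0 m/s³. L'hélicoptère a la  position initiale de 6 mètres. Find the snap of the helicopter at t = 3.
Using s(t) = 0 and substituting t = 3, we find s = 0.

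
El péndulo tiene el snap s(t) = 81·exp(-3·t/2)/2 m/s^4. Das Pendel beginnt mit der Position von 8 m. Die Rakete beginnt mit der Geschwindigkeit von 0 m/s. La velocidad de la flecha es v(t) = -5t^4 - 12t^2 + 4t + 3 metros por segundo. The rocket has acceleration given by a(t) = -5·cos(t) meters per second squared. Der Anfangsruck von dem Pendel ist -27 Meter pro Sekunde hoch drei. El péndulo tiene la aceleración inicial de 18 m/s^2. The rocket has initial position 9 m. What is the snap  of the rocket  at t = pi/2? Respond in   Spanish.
Debemos derivar nuestra ecuación de la aceleración a(t) = -5·cos(t) 2 veces. La derivada de la aceleración da la sacudida: j(t) = 5·sin(t). Tomando d/dt de j(t), encontramos s(t) = 5·cos(t). De la ecuación del snap s(t) = 5·cos(t), sustituimos t = pi/2 para obtener s = 0.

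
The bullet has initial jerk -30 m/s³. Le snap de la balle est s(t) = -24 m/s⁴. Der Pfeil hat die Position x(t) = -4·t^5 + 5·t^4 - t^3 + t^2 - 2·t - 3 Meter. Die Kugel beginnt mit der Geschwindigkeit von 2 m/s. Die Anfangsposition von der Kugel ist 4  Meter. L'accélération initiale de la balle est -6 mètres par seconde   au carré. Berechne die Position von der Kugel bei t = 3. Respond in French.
En partant du snap s(t) = -24, nous prenons 4 primitives. En prenant ∫s(t)dt et en appliquant j(0) = -30, nous trouvons j(t) = -24·t - 30. L'intégrale du jerk est l'accélération. En utilisant a(0) = -6, nous obtenons a(t) = -12·t^2 - 30·t - 6. En intégrant l'accélération et en utilisant la condition initiale v(0) = 2, nous obtenons v(t) = -4·t^3 - 15·t^2 - 6·t + 2. La primitive de la vitesse, avec x(0) = 4, donne la position: x(t) = -t^4 - 5·t^3 - 3·t^2 + 2·t + 4. De l'équation de la position x(t) = -t^4 - 5·t^3 - 3·t^2 + 2·t + 4, nous substituons t = 3 pour obtenir x = -233.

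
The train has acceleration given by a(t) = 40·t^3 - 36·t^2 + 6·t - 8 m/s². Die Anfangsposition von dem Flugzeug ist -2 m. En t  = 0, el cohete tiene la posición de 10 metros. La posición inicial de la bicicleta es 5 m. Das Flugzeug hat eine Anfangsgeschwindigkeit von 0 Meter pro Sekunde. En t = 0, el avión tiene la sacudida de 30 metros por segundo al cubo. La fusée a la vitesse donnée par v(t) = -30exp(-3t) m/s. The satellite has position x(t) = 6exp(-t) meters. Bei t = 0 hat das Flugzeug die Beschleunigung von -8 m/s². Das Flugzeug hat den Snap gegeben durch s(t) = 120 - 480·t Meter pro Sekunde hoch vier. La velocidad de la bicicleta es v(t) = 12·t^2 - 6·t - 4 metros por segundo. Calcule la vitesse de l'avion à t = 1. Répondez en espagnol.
Para resolver esto, necesitamos tomar 3 antiderivadas de nuestra ecuación del snap s(t) = 120 - 480·t. Integrando el snap y usando la condición inicial j(0) = 30, obtenemos j(t) = -240·t^2 + 120·t + 30. Tomando ∫j(t)dt y aplicando a(0) = -8, encontramos a(t) = -80·t^3 + 60·t^2 + 30·t - 8. Tomando ∫a(t)dt y aplicando v(0) = 0, encontramos v(t) = t·(-20·t^3 + 20·t^2 + 15·t - 8). De la ecuación de la velocidad v(t) = t·(-20·t^3 + 20·t^2 + 15·t - 8), sustituimos t = 1 para obtener v = 7.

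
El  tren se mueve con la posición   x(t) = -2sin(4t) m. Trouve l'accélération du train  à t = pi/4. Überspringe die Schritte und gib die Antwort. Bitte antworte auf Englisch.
The acceleration at t = pi/4 is a = 0.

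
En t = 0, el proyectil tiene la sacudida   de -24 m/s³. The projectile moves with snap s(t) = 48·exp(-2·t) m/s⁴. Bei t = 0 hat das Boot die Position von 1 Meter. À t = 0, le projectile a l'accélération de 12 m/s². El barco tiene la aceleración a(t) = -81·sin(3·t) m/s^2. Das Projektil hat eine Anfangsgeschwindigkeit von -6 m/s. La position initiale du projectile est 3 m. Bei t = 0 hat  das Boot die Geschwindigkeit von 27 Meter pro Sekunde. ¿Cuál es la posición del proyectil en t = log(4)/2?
Debemos encontrar la integral de nuestra ecuación del snap s(t) = 48·exp(-2·t) 4 veces. Tomando ∫s(t)dt y aplicando j(0) = -24, encontramos j(t) = -24·exp(-2·t). Integrando la sacudida y usando la condición inicial a(0) = 12, obtenemos a(t) = 12·exp(-2·t). Integrando la aceleración y usando la condición inicial v(0) = -6, obtenemos v(t) = -6·exp(-2·t). La antiderivada de la velocidad, con x(0) = 3, da la posición: x(t) = 3·exp(-2·t). Usando x(t) = 3·exp(-2·t) y sustituyendo t = log(4)/2, encontramos x = 3/4.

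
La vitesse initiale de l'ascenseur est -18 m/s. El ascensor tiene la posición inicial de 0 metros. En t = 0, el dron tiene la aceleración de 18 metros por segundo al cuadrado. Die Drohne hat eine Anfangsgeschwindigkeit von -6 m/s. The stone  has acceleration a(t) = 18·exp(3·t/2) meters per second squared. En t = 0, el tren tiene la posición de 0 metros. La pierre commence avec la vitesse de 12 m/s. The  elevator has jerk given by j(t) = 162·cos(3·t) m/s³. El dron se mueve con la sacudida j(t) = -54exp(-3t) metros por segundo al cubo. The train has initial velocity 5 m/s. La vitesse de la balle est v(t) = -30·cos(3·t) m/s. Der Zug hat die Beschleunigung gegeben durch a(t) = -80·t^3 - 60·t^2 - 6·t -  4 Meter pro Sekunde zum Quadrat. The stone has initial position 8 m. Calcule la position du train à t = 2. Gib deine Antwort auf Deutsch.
Wir müssen unsere Gleichung für die Beschleunigung a(t) = -80·t^3 - 60·t^2 - 6·t - 4 2-mal integrieren. Die Stammfunktion von der Beschleunigung, mit v(0) = 5, ergibt die Geschwindigkeit: v(t) = -20·t^4 - 20·t^3 - 3·t^2 - 4·t + 5. Mit ∫v(t)dt und Anwendung von x(0) = 0, finden wir x(t) = -4·t^5 - 5·t^4 - t^3 - 2·t^2 + 5·t. Wir haben die Position x(t) = -4·t^5 - 5·t^4 - t^3 - 2·t^2 + 5·t. Durch Einsetzen von t = 2: x(2) = -214.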